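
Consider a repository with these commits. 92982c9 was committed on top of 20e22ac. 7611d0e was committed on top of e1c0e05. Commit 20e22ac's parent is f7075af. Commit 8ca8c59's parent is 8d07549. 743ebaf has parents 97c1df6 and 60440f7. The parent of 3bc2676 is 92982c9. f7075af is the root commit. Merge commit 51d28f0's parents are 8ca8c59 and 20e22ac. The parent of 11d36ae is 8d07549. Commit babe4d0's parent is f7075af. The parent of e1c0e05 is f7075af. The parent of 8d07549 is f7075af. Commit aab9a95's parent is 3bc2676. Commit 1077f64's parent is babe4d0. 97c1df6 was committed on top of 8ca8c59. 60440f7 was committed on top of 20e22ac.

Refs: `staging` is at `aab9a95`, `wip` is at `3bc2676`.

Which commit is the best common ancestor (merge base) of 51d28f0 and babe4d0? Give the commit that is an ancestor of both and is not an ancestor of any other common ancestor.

Ancestors of 51d28f0: {20e22ac, 51d28f0, 8ca8c59, 8d07549, f7075af}.
Ancestors of babe4d0: {babe4d0, f7075af}.
Common ancestors: {f7075af}.
The only common ancestor is f7075af, so it is the merge base.

f7075af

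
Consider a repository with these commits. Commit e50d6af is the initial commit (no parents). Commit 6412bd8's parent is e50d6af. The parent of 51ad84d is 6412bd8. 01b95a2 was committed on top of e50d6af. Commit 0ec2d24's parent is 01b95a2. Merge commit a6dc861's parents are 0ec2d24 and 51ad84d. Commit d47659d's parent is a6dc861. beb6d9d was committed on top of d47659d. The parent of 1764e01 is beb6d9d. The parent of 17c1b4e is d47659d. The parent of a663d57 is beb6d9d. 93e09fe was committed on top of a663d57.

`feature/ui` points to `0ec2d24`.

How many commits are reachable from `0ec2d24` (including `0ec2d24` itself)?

3

Walking parent pointers from 0ec2d24: reachable set = {01b95a2, 0ec2d24, e50d6af}.
That is 3 commits.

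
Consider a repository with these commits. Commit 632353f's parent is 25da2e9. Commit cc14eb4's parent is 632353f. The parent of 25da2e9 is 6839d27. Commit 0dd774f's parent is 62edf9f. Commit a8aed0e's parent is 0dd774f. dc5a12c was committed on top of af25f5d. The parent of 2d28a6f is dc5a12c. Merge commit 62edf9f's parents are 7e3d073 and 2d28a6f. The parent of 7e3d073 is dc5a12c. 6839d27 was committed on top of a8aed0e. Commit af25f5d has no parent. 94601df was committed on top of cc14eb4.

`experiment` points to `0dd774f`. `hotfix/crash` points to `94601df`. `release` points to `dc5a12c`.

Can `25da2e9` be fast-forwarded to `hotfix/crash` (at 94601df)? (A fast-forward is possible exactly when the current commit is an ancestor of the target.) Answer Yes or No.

A fast-forward from 25da2e9 to 94601df is possible iff 25da2e9 is an ancestor of 94601df.
Ancestors of 94601df: {0dd774f, 25da2e9, 2d28a6f, 62edf9f, 632353f, 6839d27, 7e3d073, 94601df, a8aed0e, af25f5d, cc14eb4, dc5a12c}.
25da2e9 is among them, so fast-forward is possible.

Yes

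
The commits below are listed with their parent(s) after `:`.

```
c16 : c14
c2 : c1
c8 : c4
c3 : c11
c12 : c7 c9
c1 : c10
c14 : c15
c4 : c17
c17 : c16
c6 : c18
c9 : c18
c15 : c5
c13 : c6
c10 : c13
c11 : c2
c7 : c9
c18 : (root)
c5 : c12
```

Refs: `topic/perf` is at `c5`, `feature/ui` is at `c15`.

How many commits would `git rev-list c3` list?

8

Walking parent pointers from c3: reachable set = {c1, c10, c11, c13, c18, c2, c3, c6}.
That is 8 commits.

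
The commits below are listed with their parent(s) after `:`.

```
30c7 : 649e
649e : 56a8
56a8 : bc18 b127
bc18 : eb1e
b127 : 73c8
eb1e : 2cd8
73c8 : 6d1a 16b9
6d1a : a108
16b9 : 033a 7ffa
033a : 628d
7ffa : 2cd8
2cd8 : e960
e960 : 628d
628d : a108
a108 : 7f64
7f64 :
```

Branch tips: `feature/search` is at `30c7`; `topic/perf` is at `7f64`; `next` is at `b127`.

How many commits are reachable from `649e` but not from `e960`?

Reachable from 649e: {033a, 16b9, 2cd8, 56a8, 628d, 649e, 6d1a, 73c8, 7f64, 7ffa, a108, b127, bc18, e960, eb1e}.
Reachable from e960: {628d, 7f64, a108, e960}.
In 649e's history but not e960's: {033a, 16b9, 2cd8, 56a8, 649e, 6d1a, 73c8, 7ffa, b127, bc18, eb1e} — 11 commits.

11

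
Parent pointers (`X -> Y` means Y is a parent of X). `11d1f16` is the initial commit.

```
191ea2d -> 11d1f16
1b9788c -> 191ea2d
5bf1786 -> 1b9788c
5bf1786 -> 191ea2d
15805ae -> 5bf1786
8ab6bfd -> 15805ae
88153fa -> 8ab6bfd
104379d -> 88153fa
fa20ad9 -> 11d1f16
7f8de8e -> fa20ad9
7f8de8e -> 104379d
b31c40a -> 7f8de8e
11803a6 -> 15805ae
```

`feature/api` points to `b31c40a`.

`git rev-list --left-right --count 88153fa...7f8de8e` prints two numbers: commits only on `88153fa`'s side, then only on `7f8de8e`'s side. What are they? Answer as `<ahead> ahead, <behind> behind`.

0 ahead, 3 behind

Reachable from 88153fa: {11d1f16, 15805ae, 191ea2d, 1b9788c, 5bf1786, 88153fa, 8ab6bfd}.
Reachable from 7f8de8e: {104379d, 11d1f16, 15805ae, 191ea2d, 1b9788c, 5bf1786, 7f8de8e, 88153fa, 8ab6bfd, fa20ad9}.
Only in 88153fa's history (ahead): {} — 0.
Only in 7f8de8e's history (behind): {104379d, 7f8de8e, fa20ad9} — 3.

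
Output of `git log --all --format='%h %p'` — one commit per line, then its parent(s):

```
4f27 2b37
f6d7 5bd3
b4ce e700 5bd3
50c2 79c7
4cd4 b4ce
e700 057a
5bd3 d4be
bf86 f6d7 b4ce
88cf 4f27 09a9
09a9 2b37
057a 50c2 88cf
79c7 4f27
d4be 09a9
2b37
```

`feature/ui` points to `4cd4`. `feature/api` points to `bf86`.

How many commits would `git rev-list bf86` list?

Walking parent pointers from bf86: reachable set = {057a, 09a9, 2b37, 4f27, 50c2, 5bd3, 79c7, 88cf, b4ce, bf86, d4be, e700, f6d7}.
That is 13 commits.

13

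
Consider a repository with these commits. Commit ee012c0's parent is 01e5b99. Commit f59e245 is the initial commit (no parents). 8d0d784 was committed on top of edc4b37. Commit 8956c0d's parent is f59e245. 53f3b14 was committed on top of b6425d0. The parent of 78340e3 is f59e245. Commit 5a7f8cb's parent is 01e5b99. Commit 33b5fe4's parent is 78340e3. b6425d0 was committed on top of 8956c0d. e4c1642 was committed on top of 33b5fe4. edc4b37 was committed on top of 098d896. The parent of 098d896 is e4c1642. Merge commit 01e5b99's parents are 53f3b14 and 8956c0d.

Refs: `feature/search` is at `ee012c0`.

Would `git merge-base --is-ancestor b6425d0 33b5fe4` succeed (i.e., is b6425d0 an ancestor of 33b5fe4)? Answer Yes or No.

Ancestors of 33b5fe4: {33b5fe4, 78340e3, f59e245}.
b6425d0 is not in that set, so it is not an ancestor of 33b5fe4.

No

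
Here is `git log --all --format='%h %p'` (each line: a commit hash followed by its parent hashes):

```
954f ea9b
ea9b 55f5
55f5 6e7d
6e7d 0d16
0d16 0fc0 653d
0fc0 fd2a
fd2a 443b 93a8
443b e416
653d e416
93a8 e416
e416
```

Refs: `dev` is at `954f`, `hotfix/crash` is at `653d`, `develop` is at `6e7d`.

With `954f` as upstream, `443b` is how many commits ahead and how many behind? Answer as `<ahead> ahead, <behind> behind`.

0 ahead, 9 behind

Reachable from 443b: {443b, e416}.
Reachable from 954f: {0d16, 0fc0, 443b, 55f5, 653d, 6e7d, 93a8, 954f, e416, ea9b, fd2a}.
Only in 443b's history (ahead): {} — 0.
Only in 954f's history (behind): {0d16, 0fc0, 55f5, 653d, 6e7d, 93a8, 954f, ea9b, fd2a} — 9.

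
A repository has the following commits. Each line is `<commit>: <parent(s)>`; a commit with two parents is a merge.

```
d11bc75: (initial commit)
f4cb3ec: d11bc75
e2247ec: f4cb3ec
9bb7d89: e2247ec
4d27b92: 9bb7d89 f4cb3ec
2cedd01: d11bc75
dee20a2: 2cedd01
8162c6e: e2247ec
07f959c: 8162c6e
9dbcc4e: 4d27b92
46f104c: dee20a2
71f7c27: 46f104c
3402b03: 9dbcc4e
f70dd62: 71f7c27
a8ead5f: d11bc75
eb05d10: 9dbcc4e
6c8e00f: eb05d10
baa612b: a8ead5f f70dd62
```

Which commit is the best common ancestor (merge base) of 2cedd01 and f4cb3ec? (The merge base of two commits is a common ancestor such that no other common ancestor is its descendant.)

d11bc75

Ancestors of 2cedd01: {2cedd01, d11bc75}.
Ancestors of f4cb3ec: {d11bc75, f4cb3ec}.
Common ancestors: {d11bc75}.
The only common ancestor is d11bc75, so it is the merge base.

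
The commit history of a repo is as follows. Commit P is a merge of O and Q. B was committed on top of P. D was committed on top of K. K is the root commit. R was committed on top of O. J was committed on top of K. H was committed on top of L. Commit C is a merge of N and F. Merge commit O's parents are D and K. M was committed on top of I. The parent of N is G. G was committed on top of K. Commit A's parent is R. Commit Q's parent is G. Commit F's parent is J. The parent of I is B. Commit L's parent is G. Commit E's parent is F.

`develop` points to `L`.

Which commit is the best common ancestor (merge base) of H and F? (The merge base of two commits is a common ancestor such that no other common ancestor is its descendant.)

Ancestors of H: {G, H, K, L}.
Ancestors of F: {F, J, K}.
Common ancestors: {K}.
The only common ancestor is K, so it is the merge base.

K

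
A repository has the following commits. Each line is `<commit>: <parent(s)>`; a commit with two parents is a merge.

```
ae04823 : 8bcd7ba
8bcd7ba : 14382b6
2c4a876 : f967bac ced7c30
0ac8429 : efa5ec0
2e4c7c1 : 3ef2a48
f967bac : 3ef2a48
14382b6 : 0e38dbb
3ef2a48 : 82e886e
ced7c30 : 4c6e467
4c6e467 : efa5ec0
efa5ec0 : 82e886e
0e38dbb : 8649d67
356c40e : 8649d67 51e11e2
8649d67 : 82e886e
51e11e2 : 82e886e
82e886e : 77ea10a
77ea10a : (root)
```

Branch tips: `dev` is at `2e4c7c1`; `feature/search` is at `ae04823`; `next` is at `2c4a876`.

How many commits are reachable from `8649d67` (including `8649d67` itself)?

3

Walking parent pointers from 8649d67: reachable set = {77ea10a, 82e886e, 8649d67}.
That is 3 commits.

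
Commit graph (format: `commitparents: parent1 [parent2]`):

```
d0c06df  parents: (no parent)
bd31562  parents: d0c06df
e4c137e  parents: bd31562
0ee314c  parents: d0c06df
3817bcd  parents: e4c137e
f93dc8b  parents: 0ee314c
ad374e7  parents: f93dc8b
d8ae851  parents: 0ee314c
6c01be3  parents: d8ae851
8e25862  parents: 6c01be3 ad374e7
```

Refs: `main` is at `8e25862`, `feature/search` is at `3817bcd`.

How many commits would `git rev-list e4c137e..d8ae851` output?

2

Reachable from d8ae851: {0ee314c, d0c06df, d8ae851}.
Reachable from e4c137e: {bd31562, d0c06df, e4c137e}.
In d8ae851's history but not e4c137e's: {0ee314c, d8ae851} — 2 commits.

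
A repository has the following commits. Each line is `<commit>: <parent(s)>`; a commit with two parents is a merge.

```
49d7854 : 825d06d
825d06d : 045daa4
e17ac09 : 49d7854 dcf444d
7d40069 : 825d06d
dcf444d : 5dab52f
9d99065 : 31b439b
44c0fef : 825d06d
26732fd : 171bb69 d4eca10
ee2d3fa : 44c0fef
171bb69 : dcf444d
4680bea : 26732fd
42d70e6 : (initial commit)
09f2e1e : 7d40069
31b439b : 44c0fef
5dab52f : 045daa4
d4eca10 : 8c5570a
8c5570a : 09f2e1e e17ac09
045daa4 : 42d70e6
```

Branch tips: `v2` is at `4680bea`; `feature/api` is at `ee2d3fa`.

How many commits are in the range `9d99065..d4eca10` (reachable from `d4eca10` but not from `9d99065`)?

8

Reachable from d4eca10: {045daa4, 09f2e1e, 42d70e6, 49d7854, 5dab52f, 7d40069, 825d06d, 8c5570a, d4eca10, dcf444d, e17ac09}.
Reachable from 9d99065: {045daa4, 31b439b, 42d70e6, 44c0fef, 825d06d, 9d99065}.
In d4eca10's history but not 9d99065's: {09f2e1e, 49d7854, 5dab52f, 7d40069, 8c5570a, d4eca10, dcf444d, e17ac09} — 8 commits.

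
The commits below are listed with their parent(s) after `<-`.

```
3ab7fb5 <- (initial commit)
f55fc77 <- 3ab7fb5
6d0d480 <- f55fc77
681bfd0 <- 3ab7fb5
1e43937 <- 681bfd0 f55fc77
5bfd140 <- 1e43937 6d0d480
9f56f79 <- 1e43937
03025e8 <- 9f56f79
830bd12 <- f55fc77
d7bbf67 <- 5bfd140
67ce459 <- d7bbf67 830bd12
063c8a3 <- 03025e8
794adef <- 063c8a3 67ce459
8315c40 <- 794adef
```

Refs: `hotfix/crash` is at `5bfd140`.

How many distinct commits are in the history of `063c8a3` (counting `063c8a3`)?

Walking parent pointers from 063c8a3: reachable set = {03025e8, 063c8a3, 1e43937, 3ab7fb5, 681bfd0, 9f56f79, f55fc77}.
That is 7 commits.

7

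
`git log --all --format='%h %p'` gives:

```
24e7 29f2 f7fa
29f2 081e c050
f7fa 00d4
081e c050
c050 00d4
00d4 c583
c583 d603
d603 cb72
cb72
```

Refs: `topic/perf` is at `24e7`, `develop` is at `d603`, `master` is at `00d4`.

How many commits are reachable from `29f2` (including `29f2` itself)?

7

Walking parent pointers from 29f2: reachable set = {00d4, 081e, 29f2, c050, c583, cb72, d603}.
That is 7 commits.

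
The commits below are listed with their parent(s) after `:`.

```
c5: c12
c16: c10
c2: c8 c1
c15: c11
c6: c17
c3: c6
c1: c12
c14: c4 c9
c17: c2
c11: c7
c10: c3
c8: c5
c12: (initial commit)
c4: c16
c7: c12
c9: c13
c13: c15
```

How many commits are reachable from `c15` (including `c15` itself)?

Walking parent pointers from c15: reachable set = {c11, c12, c15, c7}.
That is 4 commits.

4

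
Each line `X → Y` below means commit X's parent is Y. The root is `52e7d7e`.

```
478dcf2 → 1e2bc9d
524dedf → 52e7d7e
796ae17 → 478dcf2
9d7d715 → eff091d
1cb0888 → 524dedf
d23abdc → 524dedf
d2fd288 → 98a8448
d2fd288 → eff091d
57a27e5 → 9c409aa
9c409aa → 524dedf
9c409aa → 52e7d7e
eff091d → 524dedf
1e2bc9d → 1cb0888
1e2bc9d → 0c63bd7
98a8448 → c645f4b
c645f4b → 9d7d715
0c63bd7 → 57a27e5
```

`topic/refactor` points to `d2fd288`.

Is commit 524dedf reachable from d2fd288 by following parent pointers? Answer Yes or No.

Ancestors of d2fd288 (commits reachable by following parents): {524dedf, 52e7d7e, 98a8448, 9d7d715, c645f4b, d2fd288, eff091d}.
524dedf is in that set, so it is an ancestor of d2fd288.

Yes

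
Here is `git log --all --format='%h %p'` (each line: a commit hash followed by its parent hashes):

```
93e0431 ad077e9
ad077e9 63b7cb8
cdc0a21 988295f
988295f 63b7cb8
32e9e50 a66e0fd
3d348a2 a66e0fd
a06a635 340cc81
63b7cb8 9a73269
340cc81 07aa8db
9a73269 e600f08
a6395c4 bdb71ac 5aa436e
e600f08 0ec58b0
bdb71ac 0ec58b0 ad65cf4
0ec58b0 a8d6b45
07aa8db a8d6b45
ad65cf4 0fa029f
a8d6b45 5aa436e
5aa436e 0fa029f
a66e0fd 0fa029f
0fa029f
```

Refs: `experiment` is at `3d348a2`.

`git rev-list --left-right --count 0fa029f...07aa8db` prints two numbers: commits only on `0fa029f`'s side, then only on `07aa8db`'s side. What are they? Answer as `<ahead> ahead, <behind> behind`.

Reachable from 0fa029f: {0fa029f}.
Reachable from 07aa8db: {07aa8db, 0fa029f, 5aa436e, a8d6b45}.
Only in 0fa029f's history (ahead): {} — 0.
Only in 07aa8db's history (behind): {07aa8db, 5aa436e, a8d6b45} — 3.

0 ahead, 3 behind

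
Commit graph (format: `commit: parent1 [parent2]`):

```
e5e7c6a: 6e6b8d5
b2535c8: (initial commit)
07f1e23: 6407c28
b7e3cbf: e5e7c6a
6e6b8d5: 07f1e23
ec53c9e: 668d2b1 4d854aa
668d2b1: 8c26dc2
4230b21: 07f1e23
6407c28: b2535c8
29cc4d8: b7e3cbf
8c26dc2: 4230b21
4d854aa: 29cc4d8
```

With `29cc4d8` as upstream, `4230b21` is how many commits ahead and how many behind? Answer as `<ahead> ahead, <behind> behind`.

1 ahead, 4 behind

Reachable from 4230b21: {07f1e23, 4230b21, 6407c28, b2535c8}.
Reachable from 29cc4d8: {07f1e23, 29cc4d8, 6407c28, 6e6b8d5, b2535c8, b7e3cbf, e5e7c6a}.
Only in 4230b21's history (ahead): {4230b21} — 1.
Only in 29cc4d8's history (behind): {29cc4d8, 6e6b8d5, b7e3cbf, e5e7c6a} — 4.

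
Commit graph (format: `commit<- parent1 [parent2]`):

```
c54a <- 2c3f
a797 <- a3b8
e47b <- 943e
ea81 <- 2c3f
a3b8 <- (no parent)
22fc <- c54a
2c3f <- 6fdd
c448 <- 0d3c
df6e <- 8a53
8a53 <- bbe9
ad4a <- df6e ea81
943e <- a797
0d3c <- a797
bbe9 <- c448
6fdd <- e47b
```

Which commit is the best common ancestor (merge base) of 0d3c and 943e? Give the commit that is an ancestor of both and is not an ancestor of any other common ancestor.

Ancestors of 0d3c: {0d3c, a3b8, a797}.
Ancestors of 943e: {943e, a3b8, a797}.
Common ancestors: {a3b8, a797}.
Among these, a797 is not an ancestor of any other common ancestor — it is the merge base.

a797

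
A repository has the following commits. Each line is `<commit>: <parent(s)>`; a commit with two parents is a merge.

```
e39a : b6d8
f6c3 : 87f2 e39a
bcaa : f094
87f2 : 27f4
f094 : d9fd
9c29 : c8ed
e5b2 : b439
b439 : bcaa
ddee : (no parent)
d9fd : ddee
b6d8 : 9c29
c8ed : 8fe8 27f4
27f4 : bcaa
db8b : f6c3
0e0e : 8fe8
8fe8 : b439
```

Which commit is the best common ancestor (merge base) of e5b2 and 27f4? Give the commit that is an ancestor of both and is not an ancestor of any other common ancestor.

Ancestors of e5b2: {b439, bcaa, d9fd, ddee, e5b2, f094}.
Ancestors of 27f4: {27f4, bcaa, d9fd, ddee, f094}.
Common ancestors: {bcaa, d9fd, ddee, f094}.
Among these, bcaa is not an ancestor of any other common ancestor — it is the merge base.

bcaa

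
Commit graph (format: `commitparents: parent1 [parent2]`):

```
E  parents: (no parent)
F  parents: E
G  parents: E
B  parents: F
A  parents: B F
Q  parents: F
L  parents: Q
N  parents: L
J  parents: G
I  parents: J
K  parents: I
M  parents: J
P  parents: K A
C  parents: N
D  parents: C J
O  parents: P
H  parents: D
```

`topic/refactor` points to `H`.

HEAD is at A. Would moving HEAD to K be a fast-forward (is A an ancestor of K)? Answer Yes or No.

No

A fast-forward from A to K is possible iff A is an ancestor of K.
Ancestors of K: {E, G, I, J, K}.
A is not among them, so fast-forward is not possible.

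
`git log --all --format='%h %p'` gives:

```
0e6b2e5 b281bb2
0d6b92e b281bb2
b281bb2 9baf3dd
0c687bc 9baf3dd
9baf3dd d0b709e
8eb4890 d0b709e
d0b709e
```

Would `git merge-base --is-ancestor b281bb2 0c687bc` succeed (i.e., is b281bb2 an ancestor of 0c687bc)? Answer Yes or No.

Ancestors of 0c687bc: {0c687bc, 9baf3dd, d0b709e}.
b281bb2 is not in that set, so it is not an ancestor of 0c687bc.

No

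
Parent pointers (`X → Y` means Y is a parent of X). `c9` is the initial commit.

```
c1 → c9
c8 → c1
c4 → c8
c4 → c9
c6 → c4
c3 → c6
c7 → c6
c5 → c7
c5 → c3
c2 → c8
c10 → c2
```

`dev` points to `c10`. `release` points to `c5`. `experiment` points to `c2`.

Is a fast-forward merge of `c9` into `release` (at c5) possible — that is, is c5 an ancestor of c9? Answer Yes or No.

No

A fast-forward from c5 to c9 is possible iff c5 is an ancestor of c9.
Ancestors of c9: {c9}.
c5 is not among them, so fast-forward is not possible.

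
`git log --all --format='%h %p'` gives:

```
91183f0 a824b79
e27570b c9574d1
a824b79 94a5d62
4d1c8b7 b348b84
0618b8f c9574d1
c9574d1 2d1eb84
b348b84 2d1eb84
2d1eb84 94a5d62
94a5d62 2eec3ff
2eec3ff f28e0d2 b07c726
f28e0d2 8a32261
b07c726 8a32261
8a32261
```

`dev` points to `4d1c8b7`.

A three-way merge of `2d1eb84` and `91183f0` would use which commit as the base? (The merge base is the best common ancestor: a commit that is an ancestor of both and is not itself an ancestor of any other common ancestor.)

94a5d62

Ancestors of 2d1eb84: {2d1eb84, 2eec3ff, 8a32261, 94a5d62, b07c726, f28e0d2}.
Ancestors of 91183f0: {2eec3ff, 8a32261, 91183f0, 94a5d62, a824b79, b07c726, f28e0d2}.
Common ancestors: {2eec3ff, 8a32261, 94a5d62, b07c726, f28e0d2}.
Among these, 94a5d62 is not an ancestor of any other common ancestor — it is the merge base.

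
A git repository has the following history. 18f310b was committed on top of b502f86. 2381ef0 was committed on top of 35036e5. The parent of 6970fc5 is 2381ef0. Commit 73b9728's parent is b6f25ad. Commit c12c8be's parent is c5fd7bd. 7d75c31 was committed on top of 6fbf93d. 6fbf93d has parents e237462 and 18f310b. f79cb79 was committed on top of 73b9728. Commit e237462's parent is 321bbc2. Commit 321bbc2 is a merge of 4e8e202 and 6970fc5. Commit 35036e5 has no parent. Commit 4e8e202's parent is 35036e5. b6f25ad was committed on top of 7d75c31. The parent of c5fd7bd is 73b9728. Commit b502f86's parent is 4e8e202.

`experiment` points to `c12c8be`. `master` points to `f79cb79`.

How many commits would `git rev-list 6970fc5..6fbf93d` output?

6

Reachable from 6fbf93d: {18f310b, 2381ef0, 321bbc2, 35036e5, 4e8e202, 6970fc5, 6fbf93d, b502f86, e237462}.
Reachable from 6970fc5: {2381ef0, 35036e5, 6970fc5}.
In 6fbf93d's history but not 6970fc5's: {18f310b, 321bbc2, 4e8e202, 6fbf93d, b502f86, e237462} — 6 commits.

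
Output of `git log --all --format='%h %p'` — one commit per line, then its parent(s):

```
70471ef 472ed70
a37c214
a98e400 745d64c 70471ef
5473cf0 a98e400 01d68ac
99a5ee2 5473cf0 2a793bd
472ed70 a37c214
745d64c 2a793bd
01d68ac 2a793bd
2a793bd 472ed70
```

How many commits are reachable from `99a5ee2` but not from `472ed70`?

7

Reachable from 99a5ee2: {01d68ac, 2a793bd, 472ed70, 5473cf0, 70471ef, 745d64c, 99a5ee2, a37c214, a98e400}.
Reachable from 472ed70: {472ed70, a37c214}.
In 99a5ee2's history but not 472ed70's: {01d68ac, 2a793bd, 5473cf0, 70471ef, 745d64c, 99a5ee2, a98e400} — 7 commits.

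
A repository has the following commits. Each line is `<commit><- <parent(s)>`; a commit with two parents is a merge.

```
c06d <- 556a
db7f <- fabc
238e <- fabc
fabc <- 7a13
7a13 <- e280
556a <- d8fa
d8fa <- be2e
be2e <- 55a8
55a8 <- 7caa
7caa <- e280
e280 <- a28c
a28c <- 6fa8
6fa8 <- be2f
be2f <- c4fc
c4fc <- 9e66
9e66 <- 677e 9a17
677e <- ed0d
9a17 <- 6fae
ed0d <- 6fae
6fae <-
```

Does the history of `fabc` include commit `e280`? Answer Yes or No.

Yes

Ancestors of fabc (commits reachable by following parents): {677e, 6fa8, 6fae, 7a13, 9a17, 9e66, a28c, be2f, c4fc, e280, ed0d, fabc}.
e280 is in that set, so it is an ancestor of fabc.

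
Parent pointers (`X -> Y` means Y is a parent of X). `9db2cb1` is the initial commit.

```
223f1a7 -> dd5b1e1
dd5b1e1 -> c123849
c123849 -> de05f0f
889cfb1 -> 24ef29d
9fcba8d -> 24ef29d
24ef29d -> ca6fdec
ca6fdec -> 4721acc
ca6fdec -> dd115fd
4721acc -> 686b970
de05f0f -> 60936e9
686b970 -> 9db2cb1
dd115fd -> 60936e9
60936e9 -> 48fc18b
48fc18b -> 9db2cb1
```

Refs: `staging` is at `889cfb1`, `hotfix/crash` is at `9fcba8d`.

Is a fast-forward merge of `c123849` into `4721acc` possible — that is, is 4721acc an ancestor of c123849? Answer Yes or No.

A fast-forward from 4721acc to c123849 is possible iff 4721acc is an ancestor of c123849.
Ancestors of c123849: {48fc18b, 60936e9, 9db2cb1, c123849, de05f0f}.
4721acc is not among them, so fast-forward is not possible.

No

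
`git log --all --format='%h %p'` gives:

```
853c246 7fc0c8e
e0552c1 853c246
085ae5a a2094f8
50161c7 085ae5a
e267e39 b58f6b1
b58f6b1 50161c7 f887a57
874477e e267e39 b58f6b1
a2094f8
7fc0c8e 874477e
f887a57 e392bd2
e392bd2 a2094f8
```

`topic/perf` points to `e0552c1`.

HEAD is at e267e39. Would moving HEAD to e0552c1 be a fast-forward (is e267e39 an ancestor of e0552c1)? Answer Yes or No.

A fast-forward from e267e39 to e0552c1 is possible iff e267e39 is an ancestor of e0552c1.
Ancestors of e0552c1: {085ae5a, 50161c7, 7fc0c8e, 853c246, 874477e, a2094f8, b58f6b1, e0552c1, e267e39, e392bd2, f887a57}.
e267e39 is among them, so fast-forward is possible.

Yes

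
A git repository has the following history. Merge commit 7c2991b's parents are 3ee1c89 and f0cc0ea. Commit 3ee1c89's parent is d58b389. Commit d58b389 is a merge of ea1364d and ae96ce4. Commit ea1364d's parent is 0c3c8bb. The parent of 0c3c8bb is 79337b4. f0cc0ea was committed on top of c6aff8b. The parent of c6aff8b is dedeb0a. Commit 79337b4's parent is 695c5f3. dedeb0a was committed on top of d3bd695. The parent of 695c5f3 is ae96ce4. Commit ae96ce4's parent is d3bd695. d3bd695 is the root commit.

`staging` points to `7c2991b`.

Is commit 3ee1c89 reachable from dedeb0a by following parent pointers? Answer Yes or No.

No

Ancestors of dedeb0a: {d3bd695, dedeb0a}.
3ee1c89 is not in that set, so it is not an ancestor of dedeb0a.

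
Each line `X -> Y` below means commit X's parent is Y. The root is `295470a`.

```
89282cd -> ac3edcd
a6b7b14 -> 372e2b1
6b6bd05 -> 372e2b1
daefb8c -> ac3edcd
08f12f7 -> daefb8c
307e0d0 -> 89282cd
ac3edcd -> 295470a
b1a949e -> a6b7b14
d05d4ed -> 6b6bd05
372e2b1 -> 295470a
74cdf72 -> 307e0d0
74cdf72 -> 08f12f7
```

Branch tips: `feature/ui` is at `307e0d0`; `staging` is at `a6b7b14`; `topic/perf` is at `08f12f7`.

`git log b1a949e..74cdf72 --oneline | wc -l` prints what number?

Reachable from 74cdf72: {08f12f7, 295470a, 307e0d0, 74cdf72, 89282cd, ac3edcd, daefb8c}.
Reachable from b1a949e: {295470a, 372e2b1, a6b7b14, b1a949e}.
In 74cdf72's history but not b1a949e's: {08f12f7, 307e0d0, 74cdf72, 89282cd, ac3edcd, daefb8c} — 6 commits.

6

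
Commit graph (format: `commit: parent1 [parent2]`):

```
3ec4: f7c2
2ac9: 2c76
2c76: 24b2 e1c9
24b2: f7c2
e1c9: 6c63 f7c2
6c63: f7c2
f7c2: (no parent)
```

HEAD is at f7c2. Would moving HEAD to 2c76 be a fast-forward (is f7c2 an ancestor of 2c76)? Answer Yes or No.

Yes

A fast-forward from f7c2 to 2c76 is possible iff f7c2 is an ancestor of 2c76.
Ancestors of 2c76: {24b2, 2c76, 6c63, e1c9, f7c2}.
f7c2 is among them, so fast-forward is possible.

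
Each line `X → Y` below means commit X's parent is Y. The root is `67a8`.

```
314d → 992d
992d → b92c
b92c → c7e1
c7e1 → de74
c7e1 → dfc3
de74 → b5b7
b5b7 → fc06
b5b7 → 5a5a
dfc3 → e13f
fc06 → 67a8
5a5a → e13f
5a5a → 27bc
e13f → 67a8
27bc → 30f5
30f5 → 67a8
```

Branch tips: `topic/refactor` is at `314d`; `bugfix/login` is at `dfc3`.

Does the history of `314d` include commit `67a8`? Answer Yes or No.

Ancestors of 314d (commits reachable by following parents): {27bc, 30f5, 314d, 5a5a, 67a8, 992d, b5b7, b92c, c7e1, de74, dfc3, e13f, fc06}.
67a8 is in that set, so it is an ancestor of 314d.

Yes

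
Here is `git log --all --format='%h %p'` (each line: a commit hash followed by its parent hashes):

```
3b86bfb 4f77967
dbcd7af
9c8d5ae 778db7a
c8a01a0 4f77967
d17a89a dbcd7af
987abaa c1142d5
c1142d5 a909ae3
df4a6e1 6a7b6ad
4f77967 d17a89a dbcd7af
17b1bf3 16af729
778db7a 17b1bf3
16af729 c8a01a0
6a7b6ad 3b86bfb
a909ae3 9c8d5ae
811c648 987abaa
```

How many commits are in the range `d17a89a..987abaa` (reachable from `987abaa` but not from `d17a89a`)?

Reachable from 987abaa: {16af729, 17b1bf3, 4f77967, 778db7a, 987abaa, 9c8d5ae, a909ae3, c1142d5, c8a01a0, d17a89a, dbcd7af}.
Reachable from d17a89a: {d17a89a, dbcd7af}.
In 987abaa's history but not d17a89a's: {16af729, 17b1bf3, 4f77967, 778db7a, 987abaa, 9c8d5ae, a909ae3, c1142d5, c8a01a0} — 9 commits.

9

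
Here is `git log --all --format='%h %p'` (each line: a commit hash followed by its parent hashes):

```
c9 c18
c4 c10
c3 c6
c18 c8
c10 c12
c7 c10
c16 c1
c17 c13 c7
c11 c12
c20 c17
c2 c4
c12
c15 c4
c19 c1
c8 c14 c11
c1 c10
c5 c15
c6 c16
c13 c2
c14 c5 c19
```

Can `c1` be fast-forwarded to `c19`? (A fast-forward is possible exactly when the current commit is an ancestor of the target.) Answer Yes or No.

Yes

A fast-forward from c1 to c19 is possible iff c1 is an ancestor of c19.
Ancestors of c19: {c1, c10, c12, c19}.
c1 is among them, so fast-forward is possible.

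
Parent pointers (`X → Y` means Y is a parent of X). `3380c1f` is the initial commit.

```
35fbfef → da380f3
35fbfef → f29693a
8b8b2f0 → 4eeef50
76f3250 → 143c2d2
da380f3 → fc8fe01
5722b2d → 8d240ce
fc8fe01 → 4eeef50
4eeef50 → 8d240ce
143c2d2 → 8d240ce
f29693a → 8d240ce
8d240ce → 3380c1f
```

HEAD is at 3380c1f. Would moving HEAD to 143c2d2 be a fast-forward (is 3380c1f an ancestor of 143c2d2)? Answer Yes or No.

A fast-forward from 3380c1f to 143c2d2 is possible iff 3380c1f is an ancestor of 143c2d2.
Ancestors of 143c2d2: {143c2d2, 3380c1f, 8d240ce}.
3380c1f is among them, so fast-forward is possible.

Yes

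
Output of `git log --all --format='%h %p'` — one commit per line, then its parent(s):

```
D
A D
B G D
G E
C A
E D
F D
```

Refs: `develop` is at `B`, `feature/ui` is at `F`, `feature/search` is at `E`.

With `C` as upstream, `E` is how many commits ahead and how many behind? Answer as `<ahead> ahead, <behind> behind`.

Reachable from E: {D, E}.
Reachable from C: {A, C, D}.
Only in E's history (ahead): {E} — 1.
Only in C's history (behind): {A, C} — 2.

1 ahead, 2 behind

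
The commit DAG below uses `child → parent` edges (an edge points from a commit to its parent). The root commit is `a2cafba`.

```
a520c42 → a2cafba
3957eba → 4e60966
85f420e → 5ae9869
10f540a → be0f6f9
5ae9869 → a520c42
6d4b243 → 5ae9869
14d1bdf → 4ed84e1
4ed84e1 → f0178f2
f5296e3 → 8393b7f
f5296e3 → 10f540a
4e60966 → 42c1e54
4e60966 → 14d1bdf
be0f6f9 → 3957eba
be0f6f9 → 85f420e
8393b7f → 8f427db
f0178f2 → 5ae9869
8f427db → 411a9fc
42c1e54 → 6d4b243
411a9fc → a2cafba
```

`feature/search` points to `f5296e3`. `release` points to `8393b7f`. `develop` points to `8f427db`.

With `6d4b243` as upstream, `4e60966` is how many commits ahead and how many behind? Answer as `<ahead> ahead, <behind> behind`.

5 ahead, 0 behind

Reachable from 4e60966: {14d1bdf, 42c1e54, 4e60966, 4ed84e1, 5ae9869, 6d4b243, a2cafba, a520c42, f0178f2}.
Reachable from 6d4b243: {5ae9869, 6d4b243, a2cafba, a520c42}.
Only in 4e60966's history (ahead): {14d1bdf, 42c1e54, 4e60966, 4ed84e1, f0178f2} — 5.
Only in 6d4b243's history (behind): {} — 0.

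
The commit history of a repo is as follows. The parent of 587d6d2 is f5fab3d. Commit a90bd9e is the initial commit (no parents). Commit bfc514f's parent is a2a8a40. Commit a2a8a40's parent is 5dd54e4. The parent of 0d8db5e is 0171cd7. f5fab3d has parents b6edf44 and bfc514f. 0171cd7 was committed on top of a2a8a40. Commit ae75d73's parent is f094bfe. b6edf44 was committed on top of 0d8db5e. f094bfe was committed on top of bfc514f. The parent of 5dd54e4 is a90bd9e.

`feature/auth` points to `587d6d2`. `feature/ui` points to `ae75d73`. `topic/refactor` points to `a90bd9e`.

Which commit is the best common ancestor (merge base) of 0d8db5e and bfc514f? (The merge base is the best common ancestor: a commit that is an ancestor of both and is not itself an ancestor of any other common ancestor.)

a2a8a40

Ancestors of 0d8db5e: {0171cd7, 0d8db5e, 5dd54e4, a2a8a40, a90bd9e}.
Ancestors of bfc514f: {5dd54e4, a2a8a40, a90bd9e, bfc514f}.
Common ancestors: {5dd54e4, a2a8a40, a90bd9e}.
Among these, a2a8a40 is not an ancestor of any other common ancestor — it is the merge base.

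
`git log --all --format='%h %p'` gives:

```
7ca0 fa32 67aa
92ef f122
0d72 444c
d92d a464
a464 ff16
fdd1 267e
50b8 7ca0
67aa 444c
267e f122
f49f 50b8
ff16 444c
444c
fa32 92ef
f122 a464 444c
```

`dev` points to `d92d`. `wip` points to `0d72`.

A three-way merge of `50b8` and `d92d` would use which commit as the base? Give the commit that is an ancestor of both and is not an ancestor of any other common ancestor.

a464

Ancestors of 50b8: {444c, 50b8, 67aa, 7ca0, 92ef, a464, f122, fa32, ff16}.
Ancestors of d92d: {444c, a464, d92d, ff16}.
Common ancestors: {444c, a464, ff16}.
Among these, a464 is not an ancestor of any other common ancestor — it is the merge base.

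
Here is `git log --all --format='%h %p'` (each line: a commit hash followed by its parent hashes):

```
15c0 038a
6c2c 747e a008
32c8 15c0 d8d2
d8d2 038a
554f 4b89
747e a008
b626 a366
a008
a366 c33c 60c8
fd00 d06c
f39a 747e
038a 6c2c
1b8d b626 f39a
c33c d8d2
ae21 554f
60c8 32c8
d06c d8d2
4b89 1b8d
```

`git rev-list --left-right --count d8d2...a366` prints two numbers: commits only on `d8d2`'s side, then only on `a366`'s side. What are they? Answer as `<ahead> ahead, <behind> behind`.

Reachable from d8d2: {038a, 6c2c, 747e, a008, d8d2}.
Reachable from a366: {038a, 15c0, 32c8, 60c8, 6c2c, 747e, a008, a366, c33c, d8d2}.
Only in d8d2's history (ahead): {} — 0.
Only in a366's history (behind): {15c0, 32c8, 60c8, a366, c33c} — 5.

0 ahead, 5 behind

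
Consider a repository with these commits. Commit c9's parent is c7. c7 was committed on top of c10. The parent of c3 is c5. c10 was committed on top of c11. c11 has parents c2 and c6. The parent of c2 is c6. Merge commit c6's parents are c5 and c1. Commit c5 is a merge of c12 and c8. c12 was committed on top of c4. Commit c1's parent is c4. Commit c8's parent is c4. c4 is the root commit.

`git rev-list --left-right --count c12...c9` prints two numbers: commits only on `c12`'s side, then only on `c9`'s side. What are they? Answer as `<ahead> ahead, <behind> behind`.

Reachable from c12: {c12, c4}.
Reachable from c9: {c1, c10, c11, c12, c2, c4, c5, c6, c7, c8, c9}.
Only in c12's history (ahead): {} — 0.
Only in c9's history (behind): {c1, c10, c11, c2, c5, c6, c7, c8, c9} — 9.

0 ahead, 9 behind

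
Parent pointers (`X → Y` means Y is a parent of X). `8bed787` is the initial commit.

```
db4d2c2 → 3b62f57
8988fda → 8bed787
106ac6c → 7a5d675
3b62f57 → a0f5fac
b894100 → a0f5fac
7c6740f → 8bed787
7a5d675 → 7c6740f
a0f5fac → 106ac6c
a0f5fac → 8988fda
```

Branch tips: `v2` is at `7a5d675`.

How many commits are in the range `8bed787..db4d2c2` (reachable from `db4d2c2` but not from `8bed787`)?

7

Reachable from db4d2c2: {106ac6c, 3b62f57, 7a5d675, 7c6740f, 8988fda, 8bed787, a0f5fac, db4d2c2}.
Reachable from 8bed787: {8bed787}.
In db4d2c2's history but not 8bed787's: {106ac6c, 3b62f57, 7a5d675, 7c6740f, 8988fda, a0f5fac, db4d2c2} — 7 commits.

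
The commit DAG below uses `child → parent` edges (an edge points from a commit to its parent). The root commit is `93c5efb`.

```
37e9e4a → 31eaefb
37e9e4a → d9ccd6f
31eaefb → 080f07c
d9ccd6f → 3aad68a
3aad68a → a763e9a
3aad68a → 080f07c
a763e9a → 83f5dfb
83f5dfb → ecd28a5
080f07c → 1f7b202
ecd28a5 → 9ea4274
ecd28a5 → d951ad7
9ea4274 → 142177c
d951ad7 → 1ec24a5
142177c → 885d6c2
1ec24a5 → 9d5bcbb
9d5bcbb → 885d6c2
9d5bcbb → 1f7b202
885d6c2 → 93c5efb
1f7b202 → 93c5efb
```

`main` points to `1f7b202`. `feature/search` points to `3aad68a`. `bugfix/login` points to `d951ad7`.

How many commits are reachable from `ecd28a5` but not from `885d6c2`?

7

Reachable from ecd28a5: {142177c, 1ec24a5, 1f7b202, 885d6c2, 93c5efb, 9d5bcbb, 9ea4274, d951ad7, ecd28a5}.
Reachable from 885d6c2: {885d6c2, 93c5efb}.
In ecd28a5's history but not 885d6c2's: {142177c, 1ec24a5, 1f7b202, 9d5bcbb, 9ea4274, d951ad7, ecd28a5} — 7 commits.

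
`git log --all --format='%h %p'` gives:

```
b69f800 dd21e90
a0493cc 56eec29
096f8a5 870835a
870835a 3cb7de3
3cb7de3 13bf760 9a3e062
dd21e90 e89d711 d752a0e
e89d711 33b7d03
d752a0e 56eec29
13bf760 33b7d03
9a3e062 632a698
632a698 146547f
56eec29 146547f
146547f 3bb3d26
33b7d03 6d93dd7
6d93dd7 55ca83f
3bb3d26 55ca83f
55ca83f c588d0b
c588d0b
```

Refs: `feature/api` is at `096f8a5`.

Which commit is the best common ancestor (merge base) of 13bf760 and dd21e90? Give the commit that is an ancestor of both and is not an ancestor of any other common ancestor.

33b7d03

Ancestors of 13bf760: {13bf760, 33b7d03, 55ca83f, 6d93dd7, c588d0b}.
Ancestors of dd21e90: {146547f, 33b7d03, 3bb3d26, 55ca83f, 56eec29, 6d93dd7, c588d0b, d752a0e, dd21e90, e89d711}.
Common ancestors: {33b7d03, 55ca83f, 6d93dd7, c588d0b}.
Among these, 33b7d03 is not an ancestor of any other common ancestor — it is the merge base.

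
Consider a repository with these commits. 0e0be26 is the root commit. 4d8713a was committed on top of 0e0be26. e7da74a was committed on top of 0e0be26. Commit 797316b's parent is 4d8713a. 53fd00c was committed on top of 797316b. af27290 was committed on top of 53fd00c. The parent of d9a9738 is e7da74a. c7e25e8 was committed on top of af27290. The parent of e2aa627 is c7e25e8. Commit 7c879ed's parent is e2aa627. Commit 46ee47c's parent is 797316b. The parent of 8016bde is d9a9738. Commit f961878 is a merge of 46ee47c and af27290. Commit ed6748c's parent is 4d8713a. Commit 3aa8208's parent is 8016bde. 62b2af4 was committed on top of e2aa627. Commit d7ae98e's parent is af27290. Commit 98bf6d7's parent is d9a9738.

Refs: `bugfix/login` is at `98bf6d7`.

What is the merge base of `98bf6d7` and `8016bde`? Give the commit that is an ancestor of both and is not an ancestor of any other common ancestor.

Ancestors of 98bf6d7: {0e0be26, 98bf6d7, d9a9738, e7da74a}.
Ancestors of 8016bde: {0e0be26, 8016bde, d9a9738, e7da74a}.
Common ancestors: {0e0be26, d9a9738, e7da74a}.
Among these, d9a9738 is not an ancestor of any other common ancestor — it is the merge base.

d9a9738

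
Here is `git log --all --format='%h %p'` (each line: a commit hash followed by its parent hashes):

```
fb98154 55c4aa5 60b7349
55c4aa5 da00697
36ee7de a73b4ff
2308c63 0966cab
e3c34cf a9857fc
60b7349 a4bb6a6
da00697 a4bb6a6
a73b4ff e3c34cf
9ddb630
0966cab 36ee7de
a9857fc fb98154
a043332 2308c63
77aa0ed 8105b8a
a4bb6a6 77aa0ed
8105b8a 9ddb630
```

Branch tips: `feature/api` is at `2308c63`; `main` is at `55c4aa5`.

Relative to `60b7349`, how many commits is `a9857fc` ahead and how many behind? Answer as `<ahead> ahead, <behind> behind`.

Reachable from a9857fc: {55c4aa5, 60b7349, 77aa0ed, 8105b8a, 9ddb630, a4bb6a6, a9857fc, da00697, fb98154}.
Reachable from 60b7349: {60b7349, 77aa0ed, 8105b8a, 9ddb630, a4bb6a6}.
Only in a9857fc's history (ahead): {55c4aa5, a9857fc, da00697, fb98154} — 4.
Only in 60b7349's history (behind): {} — 0.

4 ahead, 0 behind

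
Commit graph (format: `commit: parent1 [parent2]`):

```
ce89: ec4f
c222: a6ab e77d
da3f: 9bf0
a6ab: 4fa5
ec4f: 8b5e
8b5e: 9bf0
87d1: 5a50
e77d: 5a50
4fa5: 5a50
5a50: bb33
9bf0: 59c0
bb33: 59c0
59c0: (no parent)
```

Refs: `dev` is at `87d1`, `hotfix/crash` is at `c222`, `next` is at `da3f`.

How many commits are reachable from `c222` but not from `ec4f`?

Reachable from c222: {4fa5, 59c0, 5a50, a6ab, bb33, c222, e77d}.
Reachable from ec4f: {59c0, 8b5e, 9bf0, ec4f}.
In c222's history but not ec4f's: {4fa5, 5a50, a6ab, bb33, c222, e77d} — 6 commits.

6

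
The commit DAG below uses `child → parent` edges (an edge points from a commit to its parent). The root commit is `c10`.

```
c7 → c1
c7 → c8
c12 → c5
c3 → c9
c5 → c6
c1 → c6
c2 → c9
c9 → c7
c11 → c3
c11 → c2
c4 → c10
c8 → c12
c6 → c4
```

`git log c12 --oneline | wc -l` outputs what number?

5

Walking parent pointers from c12: reachable set = {c10, c12, c4, c5, c6}.
That is 5 commits.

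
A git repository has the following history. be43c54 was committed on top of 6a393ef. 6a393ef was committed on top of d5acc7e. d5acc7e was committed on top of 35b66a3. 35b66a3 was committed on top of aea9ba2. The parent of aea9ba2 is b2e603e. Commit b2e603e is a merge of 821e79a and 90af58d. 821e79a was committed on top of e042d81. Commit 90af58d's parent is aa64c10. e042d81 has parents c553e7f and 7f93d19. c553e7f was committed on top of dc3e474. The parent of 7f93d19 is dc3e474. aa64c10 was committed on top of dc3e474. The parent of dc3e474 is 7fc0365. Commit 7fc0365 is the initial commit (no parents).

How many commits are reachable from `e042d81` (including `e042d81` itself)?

5

Walking parent pointers from e042d81: reachable set = {7f93d19, 7fc0365, c553e7f, dc3e474, e042d81}.
That is 5 commits.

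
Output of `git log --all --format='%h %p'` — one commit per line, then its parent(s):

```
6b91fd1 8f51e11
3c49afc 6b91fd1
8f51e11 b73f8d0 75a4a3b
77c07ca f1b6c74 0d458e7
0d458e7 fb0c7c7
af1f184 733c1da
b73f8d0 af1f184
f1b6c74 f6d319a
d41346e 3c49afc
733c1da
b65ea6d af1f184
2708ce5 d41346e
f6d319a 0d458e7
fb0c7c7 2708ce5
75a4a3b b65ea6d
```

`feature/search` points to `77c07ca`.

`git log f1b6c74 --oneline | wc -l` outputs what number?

14

Walking parent pointers from f1b6c74: reachable set = {0d458e7, 2708ce5, 3c49afc, 6b91fd1, 733c1da, 75a4a3b, 8f51e11, af1f184, b65ea6d, b73f8d0, d41346e, f1b6c74, f6d319a, fb0c7c7}.
That is 14 commits.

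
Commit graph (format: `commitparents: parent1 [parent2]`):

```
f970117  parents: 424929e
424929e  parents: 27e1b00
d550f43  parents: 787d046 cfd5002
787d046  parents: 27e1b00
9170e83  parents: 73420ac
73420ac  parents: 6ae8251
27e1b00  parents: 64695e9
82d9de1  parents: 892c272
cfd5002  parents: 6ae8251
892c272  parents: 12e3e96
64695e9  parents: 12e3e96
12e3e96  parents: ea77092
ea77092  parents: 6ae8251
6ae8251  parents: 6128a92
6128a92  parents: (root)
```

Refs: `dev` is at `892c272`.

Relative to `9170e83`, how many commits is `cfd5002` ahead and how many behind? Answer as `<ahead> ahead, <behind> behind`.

Reachable from cfd5002: {6128a92, 6ae8251, cfd5002}.
Reachable from 9170e83: {6128a92, 6ae8251, 73420ac, 9170e83}.
Only in cfd5002's history (ahead): {cfd5002} — 1.
Only in 9170e83's history (behind): {73420ac, 9170e83} — 2.

1 ahead, 2 behind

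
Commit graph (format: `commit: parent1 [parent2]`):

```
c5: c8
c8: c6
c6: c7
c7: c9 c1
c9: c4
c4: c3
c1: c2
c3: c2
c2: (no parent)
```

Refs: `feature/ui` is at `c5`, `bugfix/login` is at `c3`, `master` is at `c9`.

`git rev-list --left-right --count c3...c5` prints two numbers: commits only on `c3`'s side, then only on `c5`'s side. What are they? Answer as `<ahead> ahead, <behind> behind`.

0 ahead, 7 behind

Reachable from c3: {c2, c3}.
Reachable from c5: {c1, c2, c3, c4, c5, c6, c7, c8, c9}.
Only in c3's history (ahead): {} — 0.
Only in c5's history (behind): {c1, c4, c5, c6, c7, c8, c9} — 7.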